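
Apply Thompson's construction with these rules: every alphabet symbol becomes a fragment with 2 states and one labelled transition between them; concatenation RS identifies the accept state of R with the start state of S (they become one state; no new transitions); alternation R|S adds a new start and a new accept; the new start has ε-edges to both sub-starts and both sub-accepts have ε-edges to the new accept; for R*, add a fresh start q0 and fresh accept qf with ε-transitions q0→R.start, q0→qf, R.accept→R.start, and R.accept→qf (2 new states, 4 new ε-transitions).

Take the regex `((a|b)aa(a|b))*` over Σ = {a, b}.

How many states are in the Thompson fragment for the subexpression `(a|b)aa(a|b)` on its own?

13

Fragment for `(a|b)aa(a|b)`:
Each of the 6 symbol leaves contributes a 2-state fragment.
  a|b = 6 states
  a|b = 6 states
  (a|b)aa(a|b) = 13 states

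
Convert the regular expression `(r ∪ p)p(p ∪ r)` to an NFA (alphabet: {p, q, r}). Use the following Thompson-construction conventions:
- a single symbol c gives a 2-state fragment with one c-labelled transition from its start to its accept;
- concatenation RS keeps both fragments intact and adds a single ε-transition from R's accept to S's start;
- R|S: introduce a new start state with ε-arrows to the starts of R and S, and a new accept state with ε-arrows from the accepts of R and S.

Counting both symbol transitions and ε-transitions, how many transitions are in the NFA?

15

Building bottom-up:
Each of the 5 symbol leaves contributes 1 transition (1 symbol, 0 ε).
  r ∪ p → 6 transitions (2 symbol, 4 ε)
  p ∪ r → 6 transitions (2 symbol, 4 ε)
  (r ∪ p)p(p ∪ r) → 15 transitions (5 symbol, 10 ε)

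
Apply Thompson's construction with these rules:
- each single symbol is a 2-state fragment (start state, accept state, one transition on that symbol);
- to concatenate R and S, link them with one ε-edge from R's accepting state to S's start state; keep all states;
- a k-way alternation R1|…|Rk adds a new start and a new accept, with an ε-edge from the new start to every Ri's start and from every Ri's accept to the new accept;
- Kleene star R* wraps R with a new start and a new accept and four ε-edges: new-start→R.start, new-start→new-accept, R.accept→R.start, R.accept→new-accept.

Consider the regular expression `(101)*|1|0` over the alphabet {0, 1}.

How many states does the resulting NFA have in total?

Recursing over subexpressions:
Each of the 5 symbol leaves contributes a 2-state fragment.
  101 : 6 states
  (101)* : 8 states
  (101)*|1|0 : 14 states

14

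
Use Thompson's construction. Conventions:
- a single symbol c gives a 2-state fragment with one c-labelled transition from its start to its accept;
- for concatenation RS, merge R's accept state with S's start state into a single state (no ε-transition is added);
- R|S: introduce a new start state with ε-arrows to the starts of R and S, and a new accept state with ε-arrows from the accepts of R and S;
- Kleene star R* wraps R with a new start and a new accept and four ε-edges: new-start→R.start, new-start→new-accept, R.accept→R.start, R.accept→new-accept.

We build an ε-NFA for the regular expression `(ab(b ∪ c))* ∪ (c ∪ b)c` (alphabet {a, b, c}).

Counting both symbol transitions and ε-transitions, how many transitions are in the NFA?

23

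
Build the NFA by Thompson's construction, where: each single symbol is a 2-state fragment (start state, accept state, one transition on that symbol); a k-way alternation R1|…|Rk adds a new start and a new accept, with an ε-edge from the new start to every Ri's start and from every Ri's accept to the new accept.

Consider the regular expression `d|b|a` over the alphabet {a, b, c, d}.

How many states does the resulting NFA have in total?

8

Recursing over subexpressions:
Each of the 3 symbol leaves contributes a 2-state fragment.
  d|b|a — 8 states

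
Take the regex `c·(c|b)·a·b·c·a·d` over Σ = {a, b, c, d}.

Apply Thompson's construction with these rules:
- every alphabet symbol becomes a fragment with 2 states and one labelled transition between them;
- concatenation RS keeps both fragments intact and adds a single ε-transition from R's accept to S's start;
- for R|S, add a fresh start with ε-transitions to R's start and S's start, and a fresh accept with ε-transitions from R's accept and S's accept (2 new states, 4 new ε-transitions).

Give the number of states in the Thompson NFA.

18

Bottom-up over the parse tree:
Each of the 8 symbol leaves contributes a 2-state fragment.
  c|b → 6 states
  c·(c|b)·a·b·c·a·d → 18 states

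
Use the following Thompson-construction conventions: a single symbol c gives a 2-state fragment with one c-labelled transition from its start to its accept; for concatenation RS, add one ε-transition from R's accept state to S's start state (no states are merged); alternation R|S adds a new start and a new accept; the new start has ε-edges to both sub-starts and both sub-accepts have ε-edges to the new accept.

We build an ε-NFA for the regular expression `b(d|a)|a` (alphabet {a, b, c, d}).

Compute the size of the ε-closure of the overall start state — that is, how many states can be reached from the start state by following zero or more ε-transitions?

Compute the ε-closure size of each fragment's start state recursively; a symbol fragment's start has no outgoing ε-edge, so its closure is just itself (size 1).
  d|a : |closure| = 1 + 1 + 1 = 3 (the new accept is not ε-reachable since no branch accepts ε)
  b(d|a) : same as the first factor's closure: |closure| = 1
  b(d|a)|a : |closure| = 1 + 1 + 1 = 3 (the new accept is not ε-reachable since no branch accepts ε)

3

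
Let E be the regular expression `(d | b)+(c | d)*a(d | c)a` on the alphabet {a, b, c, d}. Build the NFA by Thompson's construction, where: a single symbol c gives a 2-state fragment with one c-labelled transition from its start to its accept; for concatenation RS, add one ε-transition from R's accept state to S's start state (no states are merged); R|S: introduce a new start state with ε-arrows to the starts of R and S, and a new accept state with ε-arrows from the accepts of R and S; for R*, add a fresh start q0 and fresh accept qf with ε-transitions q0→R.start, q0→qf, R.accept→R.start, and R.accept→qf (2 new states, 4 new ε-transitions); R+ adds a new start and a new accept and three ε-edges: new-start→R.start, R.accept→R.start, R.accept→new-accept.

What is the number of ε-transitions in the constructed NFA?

Building bottom-up:
Each of the 8 symbol leaves contributes 0 ε-transitions.
  d | b = 4 ε-transitions
  (d | b)+ = 7 ε-transitions
  c | d = 4 ε-transitions
  (c | d)* = 8 ε-transitions
  d | c = 4 ε-transitions
  (d | b)+(c | d)*a(d | c)a = 23 ε-transitions

23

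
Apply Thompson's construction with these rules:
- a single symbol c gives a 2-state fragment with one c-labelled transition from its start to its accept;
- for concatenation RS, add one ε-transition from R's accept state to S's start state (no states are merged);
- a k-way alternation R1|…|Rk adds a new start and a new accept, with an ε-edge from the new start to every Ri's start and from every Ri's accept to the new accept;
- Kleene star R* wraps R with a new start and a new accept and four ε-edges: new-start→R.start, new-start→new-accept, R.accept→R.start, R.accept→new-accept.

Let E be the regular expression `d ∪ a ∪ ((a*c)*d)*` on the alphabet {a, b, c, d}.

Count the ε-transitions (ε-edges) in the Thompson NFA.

By structural recursion:
Each of the 5 symbol leaves contributes 0 ε-transitions.
  a* → 4 ε-transitions
  a*c → 5 ε-transitions
  (a*c)* → 9 ε-transitions
  (a*c)*d → 10 ε-transitions
  ((a*c)*d)* → 14 ε-transitions
  d ∪ a ∪ ((a*c)*d)* → 20 ε-transitions

20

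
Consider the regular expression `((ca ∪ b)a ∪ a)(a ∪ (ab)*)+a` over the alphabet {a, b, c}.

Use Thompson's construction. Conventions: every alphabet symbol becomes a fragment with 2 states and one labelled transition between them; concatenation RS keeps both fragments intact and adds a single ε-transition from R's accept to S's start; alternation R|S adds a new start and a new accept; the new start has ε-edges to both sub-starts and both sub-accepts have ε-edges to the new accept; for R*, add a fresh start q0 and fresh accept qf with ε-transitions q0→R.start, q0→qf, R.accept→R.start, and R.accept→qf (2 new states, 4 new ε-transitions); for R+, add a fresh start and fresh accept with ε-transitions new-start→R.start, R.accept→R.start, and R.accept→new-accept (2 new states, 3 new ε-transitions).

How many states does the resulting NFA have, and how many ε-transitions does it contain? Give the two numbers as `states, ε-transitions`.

Building bottom-up:
Each of the 9 symbol leaves contributes 2 states and 0 ε-transitions.
  ca = 4 states, 1 ε-transition
  ca ∪ b = 8 states, 5 ε-transitions
  (ca ∪ b)a = 10 states, 6 ε-transitions
  (ca ∪ b)a ∪ a = 14 states, 10 ε-transitions
  ab = 4 states, 1 ε-transition
  (ab)* = 6 states, 5 ε-transitions
  a ∪ (ab)* = 10 states, 9 ε-transitions
  (a ∪ (ab)*)+ = 12 states, 12 ε-transitions
  ((ca ∪ b)a ∪ a)(a ∪ (ab)*)+a = 28 states, 24 ε-transitions

28, 24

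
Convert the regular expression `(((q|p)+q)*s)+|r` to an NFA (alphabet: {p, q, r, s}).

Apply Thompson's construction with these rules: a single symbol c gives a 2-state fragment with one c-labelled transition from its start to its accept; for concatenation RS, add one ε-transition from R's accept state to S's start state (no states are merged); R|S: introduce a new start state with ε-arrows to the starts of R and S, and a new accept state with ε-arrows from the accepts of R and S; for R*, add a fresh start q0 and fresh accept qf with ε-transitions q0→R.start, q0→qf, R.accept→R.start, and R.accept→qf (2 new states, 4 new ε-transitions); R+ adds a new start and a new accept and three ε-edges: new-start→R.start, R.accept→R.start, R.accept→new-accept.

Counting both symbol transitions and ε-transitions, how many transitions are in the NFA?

Recursing over subexpressions:
Each of the 5 symbol leaves contributes 1 transition (1 symbol, 0 ε).
  q|p = 6 transitions (2 symbol, 4 ε)
  (q|p)+ = 9 transitions (2 symbol, 7 ε)
  (q|p)+q = 11 transitions (3 symbol, 8 ε)
  ((q|p)+q)* = 15 transitions (3 symbol, 12 ε)
  ((q|p)+q)*s = 17 transitions (4 symbol, 13 ε)
  (((q|p)+q)*s)+ = 20 transitions (4 symbol, 16 ε)
  (((q|p)+q)*s)+|r = 25 transitions (5 symbol, 20 ε)

25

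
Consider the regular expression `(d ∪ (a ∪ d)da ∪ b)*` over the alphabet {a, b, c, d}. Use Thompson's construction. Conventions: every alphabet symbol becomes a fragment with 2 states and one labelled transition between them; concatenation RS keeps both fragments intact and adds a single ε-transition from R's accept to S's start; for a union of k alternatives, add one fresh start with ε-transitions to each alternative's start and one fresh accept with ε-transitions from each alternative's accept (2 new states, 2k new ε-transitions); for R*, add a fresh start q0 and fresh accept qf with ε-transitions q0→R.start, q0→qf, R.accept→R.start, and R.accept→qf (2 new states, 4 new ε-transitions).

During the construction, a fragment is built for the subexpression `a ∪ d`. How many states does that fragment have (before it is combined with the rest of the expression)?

6

Fragment for `a ∪ d`:
Each of the 2 symbol leaves contributes a 2-state fragment.
  a ∪ d = 6 states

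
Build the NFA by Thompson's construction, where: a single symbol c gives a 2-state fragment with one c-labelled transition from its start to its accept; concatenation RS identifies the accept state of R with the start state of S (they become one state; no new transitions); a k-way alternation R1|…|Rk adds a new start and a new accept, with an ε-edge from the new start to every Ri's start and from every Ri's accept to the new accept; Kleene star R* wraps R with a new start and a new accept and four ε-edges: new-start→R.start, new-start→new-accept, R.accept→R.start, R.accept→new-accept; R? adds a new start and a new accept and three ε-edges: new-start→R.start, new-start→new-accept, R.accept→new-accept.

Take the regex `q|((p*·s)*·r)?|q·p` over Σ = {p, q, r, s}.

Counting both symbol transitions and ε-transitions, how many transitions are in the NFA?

23

Per subexpression:
Each of the 6 symbol leaves contributes 1 transition (1 symbol, 0 ε).
  p* → 5 transitions (1 symbol, 4 ε)
  p*·s → 6 transitions (2 symbol, 4 ε)
  (p*·s)* → 10 transitions (2 symbol, 8 ε)
  (p*·s)*·r → 11 transitions (3 symbol, 8 ε)
  ((p*·s)*·r)? → 14 transitions (3 symbol, 11 ε)
  q·p → 2 transitions (2 symbol, 0 ε)
  q|((p*·s)*·r)?|q·p → 23 transitions (6 symbol, 17 ε)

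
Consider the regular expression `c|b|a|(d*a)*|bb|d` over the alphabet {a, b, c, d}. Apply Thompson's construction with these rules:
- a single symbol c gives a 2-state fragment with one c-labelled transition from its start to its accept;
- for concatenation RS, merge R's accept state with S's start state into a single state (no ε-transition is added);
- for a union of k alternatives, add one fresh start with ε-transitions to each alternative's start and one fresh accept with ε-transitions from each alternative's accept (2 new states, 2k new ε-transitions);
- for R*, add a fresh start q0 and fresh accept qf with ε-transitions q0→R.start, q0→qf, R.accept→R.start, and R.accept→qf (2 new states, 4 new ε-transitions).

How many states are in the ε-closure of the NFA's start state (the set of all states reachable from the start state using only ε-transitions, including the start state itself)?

12

Compute the ε-closure size of each fragment's start state recursively; a symbol fragment's start has no outgoing ε-edge, so its closure is just itself (size 1).
  d* — the star's fresh start ε-reaches both the body's start and the fresh accept: |closure| = 2 + 1 = 3
  d*a — |closure| = 3 + (1−1) = 3 (closure spills across the concat boundary because the left factor accepts ε)
  (d*a)* — the star's fresh start ε-reaches both the body's start and the fresh accept: |closure| = 2 + 3 = 5
  bb — same as the first factor's closure: |closure| = 1
  c|b|a|(d*a)*|bb|d — new start ε-reaches every alternative's start; at least one alternative accepts ε, so the union's new accept is reached too: |closure| = 1 + 1 + 1 + 1 + 5 + 1 + 1 + 1 = 12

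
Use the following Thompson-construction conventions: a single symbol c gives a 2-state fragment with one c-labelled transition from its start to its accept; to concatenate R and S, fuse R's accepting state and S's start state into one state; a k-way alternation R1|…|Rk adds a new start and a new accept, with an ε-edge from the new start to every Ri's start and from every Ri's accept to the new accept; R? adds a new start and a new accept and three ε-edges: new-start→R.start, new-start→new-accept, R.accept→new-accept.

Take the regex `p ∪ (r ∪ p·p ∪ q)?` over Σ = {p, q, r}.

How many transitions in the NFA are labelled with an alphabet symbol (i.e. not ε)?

Bottom-up over the parse tree:
Each of the 5 symbol leaves contributes exactly 1 symbol transition.
  p·p : 2 symbol transitions
  r ∪ p·p ∪ q : 4 symbol transitions
  (r ∪ p·p ∪ q)? : 4 symbol transitions
  p ∪ (r ∪ p·p ∪ q)? : 5 symbol transitions

5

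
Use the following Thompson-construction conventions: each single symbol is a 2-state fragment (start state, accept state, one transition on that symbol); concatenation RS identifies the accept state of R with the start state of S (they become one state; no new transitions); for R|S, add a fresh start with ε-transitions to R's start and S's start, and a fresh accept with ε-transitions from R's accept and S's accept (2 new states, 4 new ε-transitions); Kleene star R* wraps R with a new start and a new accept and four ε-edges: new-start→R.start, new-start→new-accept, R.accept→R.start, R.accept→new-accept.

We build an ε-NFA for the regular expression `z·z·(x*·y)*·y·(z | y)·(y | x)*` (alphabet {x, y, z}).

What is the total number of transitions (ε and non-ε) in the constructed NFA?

29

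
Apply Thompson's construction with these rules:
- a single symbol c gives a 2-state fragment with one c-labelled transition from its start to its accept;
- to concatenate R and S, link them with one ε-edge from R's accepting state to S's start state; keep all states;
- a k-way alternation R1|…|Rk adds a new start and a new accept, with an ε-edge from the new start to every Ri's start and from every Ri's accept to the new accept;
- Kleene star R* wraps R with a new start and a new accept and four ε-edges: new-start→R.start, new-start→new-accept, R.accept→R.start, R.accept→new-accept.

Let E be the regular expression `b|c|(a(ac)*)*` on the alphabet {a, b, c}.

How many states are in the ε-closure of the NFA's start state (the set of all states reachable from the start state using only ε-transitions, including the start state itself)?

Let C(F) = |ε-closure(F.start)| within fragment F, and note whether F accepts ε. Symbol fragments have C = 1 and do not accept ε. Then:
  ac → |closure| equals the left operand's closure size = 1 (its accept is not ε-reachable, so the closure stops there)
  (ac)* → new start has ε-edges to the inner start and to the new accept, so |closure| = 2 + 1 = 3
  a(ac)* → |closure| equals the left operand's closure size = 1 (its accept is not ε-reachable, so the closure stops there)
  (a(ac)*)* → new start has ε-edges to the inner start and to the new accept, so |closure| = 2 + 1 = 3
  b|c|(a(ac)*)* → |closure| = 1 (new start) + (1 + 1 + 3) + 1 (new accept, since some branch ε-reaches its own accept) = 7

7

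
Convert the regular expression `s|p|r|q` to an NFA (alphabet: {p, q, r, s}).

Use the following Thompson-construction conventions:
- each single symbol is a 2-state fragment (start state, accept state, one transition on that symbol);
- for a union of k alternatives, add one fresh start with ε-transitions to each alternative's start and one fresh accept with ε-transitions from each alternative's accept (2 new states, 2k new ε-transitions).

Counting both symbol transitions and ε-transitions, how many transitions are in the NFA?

12

Per subexpression:
Each of the 4 symbol leaves contributes 1 transition (1 symbol, 0 ε).
  s|p|r|q — 12 transitions (4 symbol, 8 ε)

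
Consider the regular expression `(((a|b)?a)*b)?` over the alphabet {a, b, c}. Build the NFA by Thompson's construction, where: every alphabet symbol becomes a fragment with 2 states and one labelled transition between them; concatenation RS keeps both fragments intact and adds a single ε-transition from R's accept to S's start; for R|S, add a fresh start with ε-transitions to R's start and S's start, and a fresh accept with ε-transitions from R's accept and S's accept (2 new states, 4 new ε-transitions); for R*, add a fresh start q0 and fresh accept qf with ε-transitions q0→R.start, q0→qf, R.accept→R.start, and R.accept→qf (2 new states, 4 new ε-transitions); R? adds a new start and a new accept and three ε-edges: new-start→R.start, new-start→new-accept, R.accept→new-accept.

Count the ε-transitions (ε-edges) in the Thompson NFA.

16

Bottom-up over the parse tree:
Each of the 4 symbol leaves contributes 0 ε-transitions.
  a|b — 4 ε-transitions
  (a|b)? — 7 ε-transitions
  (a|b)?a — 8 ε-transitions
  ((a|b)?a)* — 12 ε-transitions
  ((a|b)?a)*b — 13 ε-transitions
  (((a|b)?a)*b)? — 16 ε-transitions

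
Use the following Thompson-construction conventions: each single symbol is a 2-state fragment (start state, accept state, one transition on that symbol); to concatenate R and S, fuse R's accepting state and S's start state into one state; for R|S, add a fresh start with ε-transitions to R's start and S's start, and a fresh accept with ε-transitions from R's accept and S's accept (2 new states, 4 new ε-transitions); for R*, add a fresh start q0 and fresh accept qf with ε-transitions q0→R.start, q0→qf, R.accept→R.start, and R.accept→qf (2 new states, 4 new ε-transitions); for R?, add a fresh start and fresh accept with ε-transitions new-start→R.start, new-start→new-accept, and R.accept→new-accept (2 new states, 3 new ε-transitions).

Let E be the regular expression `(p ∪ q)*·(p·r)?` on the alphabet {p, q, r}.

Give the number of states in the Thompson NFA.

By structural recursion:
Each of the 4 symbol leaves contributes a 2-state fragment.
  p ∪ q — 6 states
  (p ∪ q)* — 8 states
  p·r — 3 states
  (p·r)? — 5 states
  (p ∪ q)*·(p·r)? — 12 states

12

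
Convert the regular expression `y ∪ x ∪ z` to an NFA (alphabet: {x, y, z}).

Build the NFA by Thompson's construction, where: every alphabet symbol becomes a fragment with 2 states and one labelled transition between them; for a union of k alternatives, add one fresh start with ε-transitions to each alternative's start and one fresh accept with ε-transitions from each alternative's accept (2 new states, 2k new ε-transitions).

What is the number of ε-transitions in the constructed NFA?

6

Recursing over subexpressions:
Each of the 3 symbol leaves contributes 0 ε-transitions.
  y ∪ x ∪ z → 6 ε-transitions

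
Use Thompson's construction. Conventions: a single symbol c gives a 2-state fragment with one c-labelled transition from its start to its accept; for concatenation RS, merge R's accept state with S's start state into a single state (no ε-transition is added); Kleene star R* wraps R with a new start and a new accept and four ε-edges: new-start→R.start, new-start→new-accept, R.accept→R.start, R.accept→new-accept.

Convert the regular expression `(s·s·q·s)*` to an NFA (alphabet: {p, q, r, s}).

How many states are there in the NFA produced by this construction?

Building bottom-up:
Each of the 4 symbol leaves contributes a 2-state fragment.
  s·s·q·s : 5 states
  (s·s·q·s)* : 7 states

7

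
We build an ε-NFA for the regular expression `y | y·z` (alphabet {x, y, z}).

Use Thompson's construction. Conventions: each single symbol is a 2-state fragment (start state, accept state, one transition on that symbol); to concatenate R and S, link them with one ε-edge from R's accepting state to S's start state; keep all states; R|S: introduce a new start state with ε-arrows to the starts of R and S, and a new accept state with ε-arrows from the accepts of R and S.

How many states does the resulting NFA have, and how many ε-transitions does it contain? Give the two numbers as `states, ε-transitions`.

Bottom-up over the parse tree:
Each of the 3 symbol leaves contributes 2 states and 0 ε-transitions.
  y·z : 4 states, 1 ε-transition
  y | y·z : 8 states, 5 ε-transitions

8, 5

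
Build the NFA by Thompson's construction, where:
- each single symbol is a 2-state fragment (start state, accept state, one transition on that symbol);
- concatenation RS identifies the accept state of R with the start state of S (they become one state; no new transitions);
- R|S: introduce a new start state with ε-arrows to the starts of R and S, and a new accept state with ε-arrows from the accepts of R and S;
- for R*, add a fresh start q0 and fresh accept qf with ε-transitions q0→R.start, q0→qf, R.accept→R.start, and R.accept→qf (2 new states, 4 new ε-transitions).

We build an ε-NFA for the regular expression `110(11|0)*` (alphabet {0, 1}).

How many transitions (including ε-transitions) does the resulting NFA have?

14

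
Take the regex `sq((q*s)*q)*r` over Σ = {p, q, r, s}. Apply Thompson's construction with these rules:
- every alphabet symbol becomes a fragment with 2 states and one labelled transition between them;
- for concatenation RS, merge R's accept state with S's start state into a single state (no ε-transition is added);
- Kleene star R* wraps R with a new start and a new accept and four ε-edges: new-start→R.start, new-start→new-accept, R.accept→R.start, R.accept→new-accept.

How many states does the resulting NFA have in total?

Building bottom-up:
Each of the 6 symbol leaves contributes a 2-state fragment.
  q* = 4 states
  q*s = 5 states
  (q*s)* = 7 states
  (q*s)*q = 8 states
  ((q*s)*q)* = 10 states
  sq((q*s)*q)*r = 13 states

13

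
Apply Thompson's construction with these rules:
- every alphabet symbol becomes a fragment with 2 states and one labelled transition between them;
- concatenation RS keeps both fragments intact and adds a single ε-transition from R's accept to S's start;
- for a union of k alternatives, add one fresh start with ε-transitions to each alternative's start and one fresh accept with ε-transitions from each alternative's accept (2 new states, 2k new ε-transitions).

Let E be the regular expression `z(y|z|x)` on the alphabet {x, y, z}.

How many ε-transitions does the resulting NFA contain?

7

Recursing over subexpressions:
Each of the 4 symbol leaves contributes 0 ε-transitions.
  y|z|x : 6 ε-transitions
  z(y|z|x) : 7 ε-transitions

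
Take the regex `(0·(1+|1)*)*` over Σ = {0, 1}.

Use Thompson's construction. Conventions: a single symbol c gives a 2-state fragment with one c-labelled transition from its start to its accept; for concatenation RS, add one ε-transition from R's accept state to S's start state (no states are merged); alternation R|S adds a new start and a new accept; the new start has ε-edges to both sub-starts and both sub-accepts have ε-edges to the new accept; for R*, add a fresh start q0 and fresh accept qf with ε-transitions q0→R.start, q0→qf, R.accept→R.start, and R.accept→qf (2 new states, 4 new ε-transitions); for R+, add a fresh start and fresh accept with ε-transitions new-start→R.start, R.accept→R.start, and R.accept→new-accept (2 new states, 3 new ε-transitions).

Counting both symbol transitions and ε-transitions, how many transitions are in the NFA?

Bottom-up over the parse tree:
Each of the 3 symbol leaves contributes 1 transition (1 symbol, 0 ε).
  1+ → 4 transitions (1 symbol, 3 ε)
  1+|1 → 9 transitions (2 symbol, 7 ε)
  (1+|1)* → 13 transitions (2 symbol, 11 ε)
  0·(1+|1)* → 15 transitions (3 symbol, 12 ε)
  (0·(1+|1)*)* → 19 transitions (3 symbol, 16 ε)

19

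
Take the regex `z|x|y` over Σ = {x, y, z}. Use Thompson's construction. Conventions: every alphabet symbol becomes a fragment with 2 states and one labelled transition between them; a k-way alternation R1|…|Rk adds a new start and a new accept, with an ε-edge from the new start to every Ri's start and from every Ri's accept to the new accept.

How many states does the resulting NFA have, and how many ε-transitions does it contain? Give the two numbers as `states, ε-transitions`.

8, 6

By structural recursion:
Each of the 3 symbol leaves contributes 2 states and 0 ε-transitions.
  z|x|y → 8 states, 6 ε-transitions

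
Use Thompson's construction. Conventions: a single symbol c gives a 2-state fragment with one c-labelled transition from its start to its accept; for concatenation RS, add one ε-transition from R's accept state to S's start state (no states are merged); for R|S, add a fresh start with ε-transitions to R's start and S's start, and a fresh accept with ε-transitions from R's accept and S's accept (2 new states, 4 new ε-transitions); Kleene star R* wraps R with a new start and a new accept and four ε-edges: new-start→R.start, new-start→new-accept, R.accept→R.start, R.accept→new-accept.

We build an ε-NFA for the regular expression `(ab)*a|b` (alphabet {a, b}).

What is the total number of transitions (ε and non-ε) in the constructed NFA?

Recursing over subexpressions:
Each of the 4 symbol leaves contributes 1 transition (1 symbol, 0 ε).
  ab = 3 transitions (2 symbol, 1 ε)
  (ab)* = 7 transitions (2 symbol, 5 ε)
  (ab)*a = 9 transitions (3 symbol, 6 ε)
  (ab)*a|b = 14 transitions (4 symbol, 10 ε)

14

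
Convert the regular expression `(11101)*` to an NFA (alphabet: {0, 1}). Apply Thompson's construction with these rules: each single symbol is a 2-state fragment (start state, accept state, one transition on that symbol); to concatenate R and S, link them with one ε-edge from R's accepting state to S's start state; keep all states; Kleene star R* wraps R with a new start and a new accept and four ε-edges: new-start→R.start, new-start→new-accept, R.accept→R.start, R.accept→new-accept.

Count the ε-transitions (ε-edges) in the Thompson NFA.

Per subexpression:
Each of the 5 symbol leaves contributes 0 ε-transitions.
  11101 — 4 ε-transitions
  (11101)* — 8 ε-transitions

8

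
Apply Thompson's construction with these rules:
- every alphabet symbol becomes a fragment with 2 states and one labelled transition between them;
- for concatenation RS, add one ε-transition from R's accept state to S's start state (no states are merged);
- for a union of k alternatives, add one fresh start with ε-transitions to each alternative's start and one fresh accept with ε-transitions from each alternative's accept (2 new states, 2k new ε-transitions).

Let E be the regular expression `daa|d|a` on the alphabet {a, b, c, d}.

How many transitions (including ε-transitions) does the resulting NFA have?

13

Building bottom-up:
Each of the 5 symbol leaves contributes 1 transition (1 symbol, 0 ε).
  daa → 5 transitions (3 symbol, 2 ε)
  daa|d|a → 13 transitions (5 symbol, 8 ε)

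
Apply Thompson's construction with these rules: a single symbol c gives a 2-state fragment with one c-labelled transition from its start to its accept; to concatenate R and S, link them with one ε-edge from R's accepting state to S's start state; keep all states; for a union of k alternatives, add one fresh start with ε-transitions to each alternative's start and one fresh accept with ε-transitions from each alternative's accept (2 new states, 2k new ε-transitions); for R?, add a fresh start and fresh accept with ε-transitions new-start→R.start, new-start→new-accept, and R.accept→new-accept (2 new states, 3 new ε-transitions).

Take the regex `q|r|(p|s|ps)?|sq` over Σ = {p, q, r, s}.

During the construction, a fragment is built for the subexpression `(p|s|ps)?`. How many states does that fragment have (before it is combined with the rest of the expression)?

12

Fragment for `(p|s|ps)?`:
Each of the 4 symbol leaves contributes a 2-state fragment.
  ps : 4 states
  p|s|ps : 10 states
  (p|s|ps)? : 12 states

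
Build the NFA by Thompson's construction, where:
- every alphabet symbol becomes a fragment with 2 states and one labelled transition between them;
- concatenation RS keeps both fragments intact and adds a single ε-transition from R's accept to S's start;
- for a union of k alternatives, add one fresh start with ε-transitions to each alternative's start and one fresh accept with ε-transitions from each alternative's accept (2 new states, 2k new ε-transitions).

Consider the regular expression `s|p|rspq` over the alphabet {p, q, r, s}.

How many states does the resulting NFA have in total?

14

By structural recursion:
Each of the 6 symbol leaves contributes a 2-state fragment.
  rspq = 8 states
  s|p|rspq = 14 states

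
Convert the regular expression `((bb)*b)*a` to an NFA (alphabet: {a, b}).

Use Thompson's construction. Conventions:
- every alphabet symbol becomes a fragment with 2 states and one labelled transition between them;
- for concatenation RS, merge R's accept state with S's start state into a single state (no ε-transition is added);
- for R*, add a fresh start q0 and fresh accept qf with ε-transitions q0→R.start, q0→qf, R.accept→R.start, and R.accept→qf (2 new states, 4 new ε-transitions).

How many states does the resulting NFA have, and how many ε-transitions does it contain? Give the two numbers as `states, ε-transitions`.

Building bottom-up:
Each of the 4 symbol leaves contributes 2 states and 0 ε-transitions.
  bb → 3 states, 0 ε-transitions
  (bb)* → 5 states, 4 ε-transitions
  (bb)*b → 6 states, 4 ε-transitions
  ((bb)*b)* → 8 states, 8 ε-transitions
  ((bb)*b)*a → 9 states, 8 ε-transitions

9, 8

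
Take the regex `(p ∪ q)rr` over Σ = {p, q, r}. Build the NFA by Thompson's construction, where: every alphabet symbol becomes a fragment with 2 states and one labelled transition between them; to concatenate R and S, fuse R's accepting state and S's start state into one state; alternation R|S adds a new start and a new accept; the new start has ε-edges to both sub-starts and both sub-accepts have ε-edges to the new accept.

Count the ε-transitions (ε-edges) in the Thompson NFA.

4

By structural recursion:
Each of the 4 symbol leaves contributes 0 ε-transitions.
  p ∪ q — 4 ε-transitions
  (p ∪ q)rr — 4 ε-transitions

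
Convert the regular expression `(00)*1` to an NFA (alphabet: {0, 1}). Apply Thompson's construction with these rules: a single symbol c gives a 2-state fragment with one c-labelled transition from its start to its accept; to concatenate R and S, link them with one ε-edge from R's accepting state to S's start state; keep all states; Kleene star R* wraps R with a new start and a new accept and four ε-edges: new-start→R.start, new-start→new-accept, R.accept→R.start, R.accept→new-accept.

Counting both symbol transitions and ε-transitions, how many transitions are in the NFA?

9

Bottom-up over the parse tree:
Each of the 3 symbol leaves contributes 1 transition (1 symbol, 0 ε).
  00 : 3 transitions (2 symbol, 1 ε)
  (00)* : 7 transitions (2 symbol, 5 ε)
  (00)*1 : 9 transitions (3 symbol, 6 ε)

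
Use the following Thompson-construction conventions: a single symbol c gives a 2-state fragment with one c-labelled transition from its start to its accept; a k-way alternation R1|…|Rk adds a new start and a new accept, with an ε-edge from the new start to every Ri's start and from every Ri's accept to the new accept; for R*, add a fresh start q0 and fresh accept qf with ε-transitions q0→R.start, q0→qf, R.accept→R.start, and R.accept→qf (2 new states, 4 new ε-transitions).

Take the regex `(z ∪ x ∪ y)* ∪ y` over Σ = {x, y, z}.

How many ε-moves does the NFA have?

14

Per subexpression:
Each of the 4 symbol leaves contributes 0 ε-transitions.
  z ∪ x ∪ y : 6 ε-transitions
  (z ∪ x ∪ y)* : 10 ε-transitions
  (z ∪ x ∪ y)* ∪ y : 14 ε-transitions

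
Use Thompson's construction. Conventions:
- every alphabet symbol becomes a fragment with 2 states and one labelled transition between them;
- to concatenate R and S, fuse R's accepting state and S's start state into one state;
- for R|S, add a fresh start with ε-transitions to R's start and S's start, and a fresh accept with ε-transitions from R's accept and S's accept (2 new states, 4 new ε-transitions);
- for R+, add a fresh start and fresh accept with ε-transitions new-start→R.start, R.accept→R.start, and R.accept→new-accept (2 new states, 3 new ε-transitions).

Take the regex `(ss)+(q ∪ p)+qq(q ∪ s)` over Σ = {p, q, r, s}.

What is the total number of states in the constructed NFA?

Bottom-up over the parse tree:
Each of the 8 symbol leaves contributes a 2-state fragment.
  ss : 3 states
  (ss)+ : 5 states
  q ∪ p : 6 states
  (q ∪ p)+ : 8 states
  q ∪ s : 6 states
  (ss)+(q ∪ p)+qq(q ∪ s) : 19 states

19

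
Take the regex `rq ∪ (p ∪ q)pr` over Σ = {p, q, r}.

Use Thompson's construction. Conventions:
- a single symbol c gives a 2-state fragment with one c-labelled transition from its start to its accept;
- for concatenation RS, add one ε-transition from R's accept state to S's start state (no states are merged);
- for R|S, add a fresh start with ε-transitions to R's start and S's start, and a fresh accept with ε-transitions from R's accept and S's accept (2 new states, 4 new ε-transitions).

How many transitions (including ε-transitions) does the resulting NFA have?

Per subexpression:
Each of the 6 symbol leaves contributes 1 transition (1 symbol, 0 ε).
  rq → 3 transitions (2 symbol, 1 ε)
  p ∪ q → 6 transitions (2 symbol, 4 ε)
  (p ∪ q)pr → 10 transitions (4 symbol, 6 ε)
  rq ∪ (p ∪ q)pr → 17 transitions (6 symbol, 11 ε)

17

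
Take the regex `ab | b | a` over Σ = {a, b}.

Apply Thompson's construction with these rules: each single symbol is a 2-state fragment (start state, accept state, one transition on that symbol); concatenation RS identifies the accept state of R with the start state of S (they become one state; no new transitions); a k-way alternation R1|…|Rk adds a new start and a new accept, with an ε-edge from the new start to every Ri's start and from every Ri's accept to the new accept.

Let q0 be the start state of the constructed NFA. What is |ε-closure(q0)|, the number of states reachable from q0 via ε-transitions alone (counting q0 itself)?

4

Work bottom-up. For each fragment F, track |ε-closure(F.start)| and whether F's accept lies in that closure (i.e. whether F accepts ε). A single-symbol fragment has closure size 1 and does not accept ε.
  ab : same as the first factor's closure: |closure| = 1
  ab | b | a : new start ε-reaches every alternative's start; none of them accept ε, so the new accept is not reached: |closure| = 1 + 1 + 1 + 1 = 4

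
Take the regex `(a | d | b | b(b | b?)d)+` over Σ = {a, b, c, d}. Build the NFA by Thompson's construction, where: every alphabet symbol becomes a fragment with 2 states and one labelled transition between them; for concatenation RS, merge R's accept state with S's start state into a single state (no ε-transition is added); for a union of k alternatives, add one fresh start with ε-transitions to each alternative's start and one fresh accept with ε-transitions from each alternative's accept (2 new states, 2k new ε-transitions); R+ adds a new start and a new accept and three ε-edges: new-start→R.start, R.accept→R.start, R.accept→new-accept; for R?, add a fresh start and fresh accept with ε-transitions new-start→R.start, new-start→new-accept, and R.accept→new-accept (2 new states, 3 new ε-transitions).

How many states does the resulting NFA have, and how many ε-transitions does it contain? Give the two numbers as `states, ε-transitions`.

Building bottom-up:
Each of the 7 symbol leaves contributes 2 states and 0 ε-transitions.
  b? : 4 states, 3 ε-transitions
  b | b? : 8 states, 7 ε-transitions
  b(b | b?)d : 10 states, 7 ε-transitions
  a | d | b | b(b | b?)d : 18 states, 15 ε-transitions
  (a | d | b | b(b | b?)d)+ : 20 states, 18 ε-transitions

20, 18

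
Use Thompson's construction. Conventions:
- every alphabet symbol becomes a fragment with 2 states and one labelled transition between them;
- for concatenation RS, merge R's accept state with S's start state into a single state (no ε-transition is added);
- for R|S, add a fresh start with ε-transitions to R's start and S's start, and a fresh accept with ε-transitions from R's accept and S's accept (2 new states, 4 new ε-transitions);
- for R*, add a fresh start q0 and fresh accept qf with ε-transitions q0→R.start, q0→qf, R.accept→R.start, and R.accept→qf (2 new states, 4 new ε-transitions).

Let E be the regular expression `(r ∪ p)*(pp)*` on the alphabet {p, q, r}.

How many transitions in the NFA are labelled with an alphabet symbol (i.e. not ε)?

4

Bottom-up over the parse tree:
Each of the 4 symbol leaves contributes exactly 1 symbol transition.
  r ∪ p — 2 symbol transitions
  (r ∪ p)* — 2 symbol transitions
  pp — 2 symbol transitions
  (pp)* — 2 symbol transitions
  (r ∪ p)*(pp)* — 4 symbol transitions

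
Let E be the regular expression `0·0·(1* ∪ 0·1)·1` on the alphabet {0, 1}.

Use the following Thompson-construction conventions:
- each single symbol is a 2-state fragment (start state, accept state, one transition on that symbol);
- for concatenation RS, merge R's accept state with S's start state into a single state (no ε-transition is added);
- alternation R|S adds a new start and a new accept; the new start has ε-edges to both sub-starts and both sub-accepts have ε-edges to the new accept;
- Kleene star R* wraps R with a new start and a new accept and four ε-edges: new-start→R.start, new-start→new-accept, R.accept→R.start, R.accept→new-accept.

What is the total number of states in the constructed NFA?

Building bottom-up:
Each of the 6 symbol leaves contributes a 2-state fragment.
  1* = 4 states
  0·1 = 3 states
  1* ∪ 0·1 = 9 states
  0·0·(1* ∪ 0·1)·1 = 12 states

12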